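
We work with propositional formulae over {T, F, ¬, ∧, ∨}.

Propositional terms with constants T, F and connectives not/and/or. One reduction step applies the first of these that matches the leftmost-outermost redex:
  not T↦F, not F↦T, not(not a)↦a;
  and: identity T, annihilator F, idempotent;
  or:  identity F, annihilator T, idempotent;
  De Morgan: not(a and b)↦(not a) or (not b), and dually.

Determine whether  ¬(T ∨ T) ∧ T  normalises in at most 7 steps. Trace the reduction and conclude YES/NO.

  start: ¬(T ∨ T) ∧ T
  step 1: ¬(T ∨ T)
  step 2: ¬T ∧ ¬T
  step 3: ¬T
  step 4: F

Answer: YES — reaches normal form F in 4 ≤ 7 steps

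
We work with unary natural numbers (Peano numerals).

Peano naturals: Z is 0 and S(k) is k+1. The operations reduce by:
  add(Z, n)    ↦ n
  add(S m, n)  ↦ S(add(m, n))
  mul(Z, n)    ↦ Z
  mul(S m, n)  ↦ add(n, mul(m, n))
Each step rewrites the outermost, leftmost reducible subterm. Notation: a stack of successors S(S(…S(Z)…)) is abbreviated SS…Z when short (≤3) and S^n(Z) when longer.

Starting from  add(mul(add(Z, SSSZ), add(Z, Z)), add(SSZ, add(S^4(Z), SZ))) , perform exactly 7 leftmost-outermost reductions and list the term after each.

  start: add(mul(add(Z, SSSZ), add(Z, Z)), add(SSZ, add(S^4(Z), SZ)))
  step 1: add(mul(SSSZ, add(Z, Z)), add(SSZ, add(S^4(Z), SZ)))
  step 2: add(add(add(Z, Z), mul(SSZ, add(Z, Z))), add(SSZ, add(S^4(Z), SZ)))
  step 3: add(add(Z, mul(SSZ, add(Z, Z))), add(SSZ, add(S^4(Z), SZ)))
  step 4: add(mul(SSZ, add(Z, Z)), add(SSZ, add(S^4(Z), SZ)))
  step 5: add(add(add(Z, Z), mul(SZ, add(Z, Z))), add(SSZ, add(S^4(Z), SZ)))
  step 6: add(add(Z, mul(SZ, add(Z, Z))), add(SSZ, add(S^4(Z), SZ)))
  step 7: add(mul(SZ, add(Z, Z)), add(SSZ, add(S^4(Z), SZ)))

Answer: after 7 steps: add(mul(SZ, add(Z, Z)), add(SSZ, add(S^4(Z), SZ)))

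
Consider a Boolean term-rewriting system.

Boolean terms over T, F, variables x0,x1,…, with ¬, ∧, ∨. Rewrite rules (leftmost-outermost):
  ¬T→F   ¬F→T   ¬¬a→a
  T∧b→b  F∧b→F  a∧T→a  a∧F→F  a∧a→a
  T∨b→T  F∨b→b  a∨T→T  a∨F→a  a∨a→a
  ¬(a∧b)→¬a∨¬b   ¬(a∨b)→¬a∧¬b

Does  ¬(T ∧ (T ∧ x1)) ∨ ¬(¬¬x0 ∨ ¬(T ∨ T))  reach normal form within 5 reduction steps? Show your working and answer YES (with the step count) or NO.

  start: ¬(T ∧ (T ∧ x1)) ∨ ¬(¬¬x0 ∨ ¬(T ∨ T))
  [1] (¬T ∨ ¬(T ∧ x1)) ∨ ¬(¬¬x0 ∨ ¬(T ∨ T))
  [2] (F ∨ ¬(T ∧ x1)) ∨ ¬(¬¬x0 ∨ ¬(T ∨ T))
  [3] ¬(T ∧ x1) ∨ ¬(¬¬x0 ∨ ¬(T ∨ T))
  [4] (¬T ∨ ¬x1) ∨ ¬(¬¬x0 ∨ ¬(T ∨ T))
  [5] (F ∨ ¬x1) ∨ ¬(¬¬x0 ∨ ¬(T ∨ T))

Answer: NO — after 5 steps the term is (F ∨ ¬x1) ∨ ¬(¬¬x0 ∨ ¬(T ∨ T)), not yet normal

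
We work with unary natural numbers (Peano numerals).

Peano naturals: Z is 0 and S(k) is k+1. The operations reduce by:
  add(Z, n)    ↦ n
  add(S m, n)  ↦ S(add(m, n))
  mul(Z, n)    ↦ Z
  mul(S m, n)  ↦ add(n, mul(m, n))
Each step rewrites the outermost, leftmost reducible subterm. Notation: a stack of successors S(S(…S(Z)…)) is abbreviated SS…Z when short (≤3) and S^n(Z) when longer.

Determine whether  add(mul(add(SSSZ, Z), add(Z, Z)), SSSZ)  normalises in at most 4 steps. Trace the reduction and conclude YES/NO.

Answer: NO — after 4 steps the term is add(mul(add(SSZ, Z), add(Z, Z)), SSSZ), not yet normal

Reduction:
  start: add(mul(add(SSSZ, Z), add(Z, Z)), SSSZ)
  →1  add(mul(S(add(SSZ, Z)), add(Z, Z)), SSSZ)
  →2  add(add(add(Z, Z), mul(add(SSZ, Z), add(Z, Z))), SSSZ)
  →3  add(add(Z, mul(add(SSZ, Z), add(Z, Z))), SSSZ)
  →4  add(mul(add(SSZ, Z), add(Z, Z)), SSSZ)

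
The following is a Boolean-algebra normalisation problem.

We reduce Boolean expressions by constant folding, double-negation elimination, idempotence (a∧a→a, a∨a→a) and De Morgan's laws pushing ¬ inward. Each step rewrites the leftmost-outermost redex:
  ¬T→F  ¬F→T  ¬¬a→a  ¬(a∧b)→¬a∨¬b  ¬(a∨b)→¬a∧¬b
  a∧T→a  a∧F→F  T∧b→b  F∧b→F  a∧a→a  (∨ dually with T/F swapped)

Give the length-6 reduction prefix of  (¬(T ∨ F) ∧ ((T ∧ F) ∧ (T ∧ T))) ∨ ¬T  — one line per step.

Answer: after 6 steps: F

Reduction:
  start: (¬(T ∨ F) ∧ ((T ∧ F) ∧ (T ∧ T))) ∨ ¬T
  step 1: ((¬T ∧ ¬F) ∧ ((T ∧ F) ∧ (T ∧ T))) ∨ ¬T
  step 2: ((F ∧ ¬F) ∧ ((T ∧ F) ∧ (T ∧ T))) ∨ ¬T
  step 3: (F ∧ ((T ∧ F) ∧ (T ∧ T))) ∨ ¬T
  step 4: F ∨ ¬T
  step 5: ¬T
  step 6: F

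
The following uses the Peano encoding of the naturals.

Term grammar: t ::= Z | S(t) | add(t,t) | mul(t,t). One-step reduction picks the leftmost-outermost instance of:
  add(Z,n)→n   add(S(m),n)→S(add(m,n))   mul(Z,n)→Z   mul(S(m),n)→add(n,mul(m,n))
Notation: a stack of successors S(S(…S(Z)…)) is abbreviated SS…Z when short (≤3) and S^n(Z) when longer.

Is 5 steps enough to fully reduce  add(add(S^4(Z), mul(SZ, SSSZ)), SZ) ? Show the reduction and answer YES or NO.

Answer: NO — after 5 steps the term is S(S(add(S(add(SZ, mul(SZ, SSSZ))), SZ))), not yet normal

Working:
  start: add(add(S^4(Z), mul(SZ, SSSZ)), SZ)
  →1  add(S(add(SSSZ, mul(SZ, SSSZ))), SZ)
  →2  S(add(add(SSSZ, mul(SZ, SSSZ)), SZ))
  →3  S(add(S(add(SSZ, mul(SZ, SSSZ))), SZ))
  →4  S(S(add(add(SSZ, mul(SZ, SSSZ)), SZ)))
  →5  S(S(add(S(add(SZ, mul(SZ, SSSZ))), SZ)))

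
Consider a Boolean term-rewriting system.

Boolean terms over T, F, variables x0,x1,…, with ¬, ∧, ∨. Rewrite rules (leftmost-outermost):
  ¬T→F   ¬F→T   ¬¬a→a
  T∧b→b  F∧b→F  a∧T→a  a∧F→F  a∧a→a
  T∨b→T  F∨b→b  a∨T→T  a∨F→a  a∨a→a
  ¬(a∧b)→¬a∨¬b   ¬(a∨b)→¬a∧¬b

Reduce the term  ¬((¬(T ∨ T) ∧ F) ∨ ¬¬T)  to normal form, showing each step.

  start: ¬((¬(T ∨ T) ∧ F) ∨ ¬¬T)
  →1  ¬(¬(T ∨ T) ∧ F) ∧ ¬¬¬T
  →2  (¬¬(T ∨ T) ∨ ¬F) ∧ ¬¬¬T
  →3  ((T ∨ T) ∨ ¬F) ∧ ¬¬¬T
  →4  (T ∨ ¬F) ∧ ¬¬¬T
  →5  T ∧ ¬¬¬T
  →6  ¬¬¬T
  →7  ¬T
  →8  F

Answer: normal form = F  (in 8 steps)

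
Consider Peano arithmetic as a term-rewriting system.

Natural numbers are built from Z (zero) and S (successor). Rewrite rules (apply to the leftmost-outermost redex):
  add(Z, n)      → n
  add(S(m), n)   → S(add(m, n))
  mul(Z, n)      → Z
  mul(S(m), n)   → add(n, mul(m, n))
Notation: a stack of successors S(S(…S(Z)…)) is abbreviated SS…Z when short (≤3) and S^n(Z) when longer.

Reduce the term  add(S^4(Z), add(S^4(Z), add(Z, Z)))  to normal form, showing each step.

  start: add(S^4(Z), add(S^4(Z), add(Z, Z)))
  →1  S(add(SSSZ, add(S^4(Z), add(Z, Z))))
  →2  S(S(add(SSZ, add(S^4(Z), add(Z, Z)))))
  →3  S(S(S(add(SZ, add(S^4(Z), add(Z, Z))))))
  →4  S(S(S(S(add(Z, add(S^4(Z), add(Z, Z)))))))
  →5  S(S(S(S(add(S^4(Z), add(Z, Z))))))
  →6  S(S(S(S(S(add(SSSZ, add(Z, Z)))))))
  →7  S(S(S(S(S(S(add(SSZ, add(Z, Z))))))))
  →8  S(S(S(S(S(S(S(add(SZ, add(Z, Z)))))))))
  →9  S(S(S(S(S(S(S(S(add(Z, add(Z, Z))))))))))
  →10  S(S(S(S(S(S(S(S(add(Z, Z)))))))))
  →11  S^8(Z)

Answer: normal form = S^8(Z)  (in 11 steps)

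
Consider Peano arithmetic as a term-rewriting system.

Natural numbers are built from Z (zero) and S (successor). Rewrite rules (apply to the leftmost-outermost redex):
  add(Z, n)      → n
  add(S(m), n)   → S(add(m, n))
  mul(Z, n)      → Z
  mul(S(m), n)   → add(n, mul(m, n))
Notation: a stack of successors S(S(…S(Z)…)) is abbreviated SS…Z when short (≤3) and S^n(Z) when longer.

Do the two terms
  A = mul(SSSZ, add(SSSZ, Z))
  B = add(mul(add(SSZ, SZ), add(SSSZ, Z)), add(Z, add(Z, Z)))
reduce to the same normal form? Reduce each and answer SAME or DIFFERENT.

Term A:
  start: mul(SSSZ, add(SSSZ, Z))
  step 1: add(add(SSSZ, Z), mul(SSZ, add(SSSZ, Z)))
  step 2: add(S(add(SSZ, Z)), mul(SSZ, add(SSSZ, Z)))
  step 3: S(add(add(SSZ, Z), mul(SSZ, add(SSSZ, Z))))
  step 4: S(add(S(add(SZ, Z)), mul(SSZ, add(SSSZ, Z))))
  step 5: S(S(add(add(SZ, Z), mul(SSZ, add(SSSZ, Z)))))
  step 6: S(S(add(S(add(Z, Z)), mul(SSZ, add(SSSZ, Z)))))
  step 7: S(S(S(add(add(Z, Z), mul(SSZ, add(SSSZ, Z))))))
  step 8: S(S(S(add(Z, mul(SSZ, add(SSSZ, Z))))))
  step 9: S(S(S(mul(SSZ, add(SSSZ, Z)))))
  step 10: S(S(S(add(add(SSSZ, Z), mul(SZ, add(SSSZ, Z))))))
  step 11: S(S(S(add(S(add(SSZ, Z)), mul(SZ, add(SSSZ, Z))))))
  step 12: S(S(S(S(add(add(SSZ, Z), mul(SZ, add(SSSZ, Z)))))))
  step 13: S(S(S(S(add(S(add(SZ, Z)), mul(SZ, add(SSSZ, Z)))))))
  step 14: S(S(S(S(S(add(add(SZ, Z), mul(SZ, add(SSSZ, Z))))))))
  step 15: S(S(S(S(S(add(S(add(Z, Z)), mul(SZ, add(SSSZ, Z))))))))
  step 16: S(S(S(S(S(S(add(add(Z, Z), mul(SZ, add(SSSZ, Z)))))))))
  step 17: S(S(S(S(S(S(add(Z, mul(SZ, add(SSSZ, Z)))))))))
  step 18: S(S(S(S(S(S(mul(SZ, add(SSSZ, Z))))))))
  step 19: S(S(S(S(S(S(add(add(SSSZ, Z), mul(Z, add(SSSZ, Z)))))))))
  step 20: S(S(S(S(S(S(add(S(add(SSZ, Z)), mul(Z, add(SSSZ, Z)))))))))
  step 21: S(S(S(S(S(S(S(add(add(SSZ, Z), mul(Z, add(SSSZ, Z))))))))))
  step 22: S(S(S(S(S(S(S(add(S(add(SZ, Z)), mul(Z, add(SSSZ, Z))))))))))
  step 23: S(S(S(S(S(S(S(S(add(add(SZ, Z), mul(Z, add(SSSZ, Z)))))))))))
  step 24: S(S(S(S(S(S(S(S(add(S(add(Z, Z)), mul(Z, add(SSSZ, Z)))))))))))
  step 25: S(S(S(S(S(S(S(S(S(add(add(Z, Z), mul(Z, add(SSSZ, Z))))))))))))
  step 26: S(S(S(S(S(S(S(S(S(add(Z, mul(Z, add(SSSZ, Z))))))))))))
  step 27: S(S(S(S(S(S(S(S(S(mul(Z, add(SSSZ, Z)))))))))))
  step 28: S^9(Z)

Term B:
  start: add(mul(add(SSZ, SZ), add(SSSZ, Z)), add(Z, add(Z, Z)))
  step 1: add(mul(S(add(SZ, SZ)), add(SSSZ, Z)), add(Z, add(Z, Z)))
  step 2: add(add(add(SSSZ, Z), mul(add(SZ, SZ), add(SSSZ, Z))), add(Z, add(Z, Z)))
  step 3: add(add(S(add(SSZ, Z)), mul(add(SZ, SZ), add(SSSZ, Z))), add(Z, add(Z, Z)))
  step 4: add(S(add(add(SSZ, Z), mul(add(SZ, SZ), add(SSSZ, Z)))), add(Z, add(Z, Z)))
  step 5: S(add(add(add(SSZ, Z), mul(add(SZ, SZ), add(SSSZ, Z))), add(Z, add(Z, Z))))
  step 6: S(add(add(S(add(SZ, Z)), mul(add(SZ, SZ), add(SSSZ, Z))), add(Z, add(Z, Z))))
  step 7: S(add(S(add(add(SZ, Z), mul(add(SZ, SZ), add(SSSZ, Z)))), add(Z, add(Z, Z))))
  step 8: S(S(add(add(add(SZ, Z), mul(add(SZ, SZ), add(SSSZ, Z))), add(Z, add(Z, Z)))))
  step 9: S(S(add(add(S(add(Z, Z)), mul(add(SZ, SZ), add(SSSZ, Z))), add(Z, add(Z, Z)))))
  step 10: S(S(add(S(add(add(Z, Z), mul(add(SZ, SZ), add(SSSZ, Z)))), add(Z, add(Z, Z)))))
  step 11: S(S(S(add(add(add(Z, Z), mul(add(SZ, SZ), add(SSSZ, Z))), add(Z, add(Z, Z))))))
  step 12: S(S(S(add(add(Z, mul(add(SZ, SZ), add(SSSZ, Z))), add(Z, add(Z, Z))))))
  step 13: S(S(S(add(mul(add(SZ, SZ), add(SSSZ, Z)), add(Z, add(Z, Z))))))
  step 14: S(S(S(add(mul(S(add(Z, SZ)), add(SSSZ, Z)), add(Z, add(Z, Z))))))
  step 15: S(S(S(add(add(add(SSSZ, Z), mul(add(Z, SZ), add(SSSZ, Z))), add(Z, add(Z, Z))))))
  step 16: S(S(S(add(add(S(add(SSZ, Z)), mul(add(Z, SZ), add(SSSZ, Z))), add(Z, add(Z, Z))))))
  step 17: S(S(S(add(S(add(add(SSZ, Z), mul(add(Z, SZ), add(SSSZ, Z)))), add(Z, add(Z, Z))))))
  step 18: S(S(S(S(add(add(add(SSZ, Z), mul(add(Z, SZ), add(SSSZ, Z))), add(Z, add(Z, Z)))))))
  step 19: S(S(S(S(add(add(S(add(SZ, Z)), mul(add(Z, SZ), add(SSSZ, Z))), add(Z, add(Z, Z)))))))
  step 20: S(S(S(S(add(S(add(add(SZ, Z), mul(add(Z, SZ), add(SSSZ, Z)))), add(Z, add(Z, Z)))))))
  step 21: S(S(S(S(S(add(add(add(SZ, Z), mul(add(Z, SZ), add(SSSZ, Z))), add(Z, add(Z, Z))))))))
  step 22: S(S(S(S(S(add(add(S(add(Z, Z)), mul(add(Z, SZ), add(SSSZ, Z))), add(Z, add(Z, Z))))))))
  step 23: S(S(S(S(S(add(S(add(add(Z, Z), mul(add(Z, SZ), add(SSSZ, Z)))), add(Z, add(Z, Z))))))))
  step 24: S(S(S(S(S(S(add(add(add(Z, Z), mul(add(Z, SZ), add(SSSZ, Z))), add(Z, add(Z, Z)))))))))
  step 25: S(S(S(S(S(S(add(add(Z, mul(add(Z, SZ), add(SSSZ, Z))), add(Z, add(Z, Z)))))))))
  step 26: S(S(S(S(S(S(add(mul(add(Z, SZ), add(SSSZ, Z)), add(Z, add(Z, Z)))))))))
  step 27: S(S(S(S(S(S(add(mul(SZ, add(SSSZ, Z)), add(Z, add(Z, Z)))))))))
  step 28: S(S(S(S(S(S(add(add(add(SSSZ, Z), mul(Z, add(SSSZ, Z))), add(Z, add(Z, Z)))))))))
  step 29: S(S(S(S(S(S(add(add(S(add(SSZ, Z)), mul(Z, add(SSSZ, Z))), add(Z, add(Z, Z)))))))))
  step 30: S(S(S(S(S(S(add(S(add(add(SSZ, Z), mul(Z, add(SSSZ, Z)))), add(Z, add(Z, Z)))))))))
  step 31: S(S(S(S(S(S(S(add(add(add(SSZ, Z), mul(Z, add(SSSZ, Z))), add(Z, add(Z, Z))))))))))
  step 32: S(S(S(S(S(S(S(add(add(S(add(SZ, Z)), mul(Z, add(SSSZ, Z))), add(Z, add(Z, Z))))))))))
  step 33: S(S(S(S(S(S(S(add(S(add(add(SZ, Z), mul(Z, add(SSSZ, Z)))), add(Z, add(Z, Z))))))))))
  step 34: S(S(S(S(S(S(S(S(add(add(add(SZ, Z), mul(Z, add(SSSZ, Z))), add(Z, add(Z, Z)))))))))))
  step 35: S(S(S(S(S(S(S(S(add(add(S(add(Z, Z)), mul(Z, add(SSSZ, Z))), add(Z, add(Z, Z)))))))))))
  step 36: S(S(S(S(S(S(S(S(add(S(add(add(Z, Z), mul(Z, add(SSSZ, Z)))), add(Z, add(Z, Z)))))))))))
  step 37: S(S(S(S(S(S(S(S(S(add(add(add(Z, Z), mul(Z, add(SSSZ, Z))), add(Z, add(Z, Z))))))))))))
  step 38: S(S(S(S(S(S(S(S(S(add(add(Z, mul(Z, add(SSSZ, Z))), add(Z, add(Z, Z))))))))))))
  step 39: S(S(S(S(S(S(S(S(S(add(mul(Z, add(SSSZ, Z)), add(Z, add(Z, Z))))))))))))
  step 40: S(S(S(S(S(S(S(S(S(add(Z, add(Z, add(Z, Z))))))))))))
  step 41: S(S(S(S(S(S(S(S(S(add(Z, add(Z, Z)))))))))))
  step 42: S(S(S(S(S(S(S(S(S(add(Z, Z))))))))))
  step 43: S^9(Z)

Answer: SAME — A ⇓ S^9(Z), B ⇓ S^9(Z)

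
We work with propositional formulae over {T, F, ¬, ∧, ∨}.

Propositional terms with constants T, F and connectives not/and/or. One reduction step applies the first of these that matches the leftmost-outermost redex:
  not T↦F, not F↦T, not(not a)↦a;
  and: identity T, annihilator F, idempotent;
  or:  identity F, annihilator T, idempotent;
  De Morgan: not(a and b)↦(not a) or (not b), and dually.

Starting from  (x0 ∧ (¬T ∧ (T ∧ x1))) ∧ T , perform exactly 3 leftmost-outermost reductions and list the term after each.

  start: (x0 ∧ (¬T ∧ (T ∧ x1))) ∧ T
  →1  x0 ∧ (¬T ∧ (T ∧ x1))
  →2  x0 ∧ (F ∧ (T ∧ x1))
  →3  x0 ∧ F

Answer: after 3 steps: x0 ∧ F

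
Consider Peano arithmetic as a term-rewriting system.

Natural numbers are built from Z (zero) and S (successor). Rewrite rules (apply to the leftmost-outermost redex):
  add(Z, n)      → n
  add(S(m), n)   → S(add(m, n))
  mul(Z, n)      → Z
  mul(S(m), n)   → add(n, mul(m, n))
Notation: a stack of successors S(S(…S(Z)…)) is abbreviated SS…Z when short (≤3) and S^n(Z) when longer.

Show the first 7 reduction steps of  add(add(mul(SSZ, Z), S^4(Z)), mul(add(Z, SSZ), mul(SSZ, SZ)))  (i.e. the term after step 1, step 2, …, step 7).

  start: add(add(mul(SSZ, Z), S^4(Z)), mul(add(Z, SSZ), mul(SSZ, SZ)))
  [1] add(add(add(Z, mul(SZ, Z)), S^4(Z)), mul(add(Z, SSZ), mul(SSZ, SZ)))
  [2] add(add(mul(SZ, Z), S^4(Z)), mul(add(Z, SSZ), mul(SSZ, SZ)))
  [3] add(add(add(Z, mul(Z, Z)), S^4(Z)), mul(add(Z, SSZ), mul(SSZ, SZ)))
  [4] add(add(mul(Z, Z), S^4(Z)), mul(add(Z, SSZ), mul(SSZ, SZ)))
  [5] add(add(Z, S^4(Z)), mul(add(Z, SSZ), mul(SSZ, SZ)))
  [6] add(S^4(Z), mul(add(Z, SSZ), mul(SSZ, SZ)))
  [7] S(add(SSSZ, mul(add(Z, SSZ), mul(SSZ, SZ))))

Answer: after 7 steps: S(add(SSSZ, mul(add(Z, SSZ), mul(SSZ, SZ))))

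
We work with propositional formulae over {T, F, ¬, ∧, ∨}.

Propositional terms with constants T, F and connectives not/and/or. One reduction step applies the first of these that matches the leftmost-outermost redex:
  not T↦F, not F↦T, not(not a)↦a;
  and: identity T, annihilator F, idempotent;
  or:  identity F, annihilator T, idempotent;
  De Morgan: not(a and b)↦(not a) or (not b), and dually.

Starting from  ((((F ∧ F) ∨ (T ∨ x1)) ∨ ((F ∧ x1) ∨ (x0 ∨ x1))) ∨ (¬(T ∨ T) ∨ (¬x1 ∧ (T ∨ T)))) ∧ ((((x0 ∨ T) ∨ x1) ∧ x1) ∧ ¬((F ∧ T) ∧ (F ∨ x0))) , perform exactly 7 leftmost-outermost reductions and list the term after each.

  start: ((((F ∧ F) ∨ (T ∨ x1)) ∨ ((F ∧ x1) ∨ (x0 ∨ x1))) ∨ (¬(T ∨ T) ∨ (¬x1 ∧ (T ∨ T)))) ∧ ((((x0 ∨ T) ∨ x1) ∧ x1) ∧ ¬((F ∧ T) ∧ (F ∨ x0)))
  →1  (((F ∨ (T ∨ x1)) ∨ ((F ∧ x1) ∨ (x0 ∨ x1))) ∨ (¬(T ∨ T) ∨ (¬x1 ∧ (T ∨ T)))) ∧ ((((x0 ∨ T) ∨ x1) ∧ x1) ∧ ¬((F ∧ T) ∧ (F ∨ x0)))
  →2  (((T ∨ x1) ∨ ((F ∧ x1) ∨ (x0 ∨ x1))) ∨ (¬(T ∨ T) ∨ (¬x1 ∧ (T ∨ T)))) ∧ ((((x0 ∨ T) ∨ x1) ∧ x1) ∧ ¬((F ∧ T) ∧ (F ∨ x0)))
  →3  ((T ∨ ((F ∧ x1) ∨ (x0 ∨ x1))) ∨ (¬(T ∨ T) ∨ (¬x1 ∧ (T ∨ T)))) ∧ ((((x0 ∨ T) ∨ x1) ∧ x1) ∧ ¬((F ∧ T) ∧ (F ∨ x0)))
  →4  (T ∨ (¬(T ∨ T) ∨ (¬x1 ∧ (T ∨ T)))) ∧ ((((x0 ∨ T) ∨ x1) ∧ x1) ∧ ¬((F ∧ T) ∧ (F ∨ x0)))
  →5  T ∧ ((((x0 ∨ T) ∨ x1) ∧ x1) ∧ ¬((F ∧ T) ∧ (F ∨ x0)))
  →6  (((x0 ∨ T) ∨ x1) ∧ x1) ∧ ¬((F ∧ T) ∧ (F ∨ x0))
  →7  ((T ∨ x1) ∧ x1) ∧ ¬((F ∧ T) ∧ (F ∨ x0))

Answer: after 7 steps: ((T ∨ x1) ∧ x1) ∧ ¬((F ∧ T) ∧ (F ∨ x0))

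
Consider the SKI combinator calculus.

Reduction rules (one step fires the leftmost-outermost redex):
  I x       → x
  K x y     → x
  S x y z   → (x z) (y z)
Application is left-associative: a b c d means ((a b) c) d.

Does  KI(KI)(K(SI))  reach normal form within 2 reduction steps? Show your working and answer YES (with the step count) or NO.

Answer: YES — reaches normal form K(SI) in 2 ≤ 2 steps

Reduction:
  start: KI(KI)(K(SI))
  →1  I(K(SI))
  →2  K(SI)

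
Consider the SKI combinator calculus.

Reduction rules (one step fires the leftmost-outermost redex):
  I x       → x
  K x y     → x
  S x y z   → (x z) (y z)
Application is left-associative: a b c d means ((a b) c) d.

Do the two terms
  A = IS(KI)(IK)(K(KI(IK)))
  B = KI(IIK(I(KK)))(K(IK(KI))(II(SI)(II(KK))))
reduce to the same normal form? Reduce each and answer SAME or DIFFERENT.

Term A:
  start: IS(KI)(IK)(K(KI(IK)))
  [1] S(KI)(IK)(K(KI(IK)))
  [2] KI(K(KI(IK)))(IK(K(KI(IK))))
  [3] I(IK(K(KI(IK))))
  [4] IK(K(KI(IK)))
  [5] K(K(KI(IK)))
  [6] K(KI)

Term B:
  start: KI(IIK(I(KK)))(K(IK(KI))(II(SI)(II(KK))))
  [1] I(K(IK(KI))(II(SI)(II(KK))))
  [2] K(IK(KI))(II(SI)(II(KK)))
  [3] IK(KI)
  [4] K(KI)

Answer: SAME — A ⇓ K(KI), B ⇓ K(KI)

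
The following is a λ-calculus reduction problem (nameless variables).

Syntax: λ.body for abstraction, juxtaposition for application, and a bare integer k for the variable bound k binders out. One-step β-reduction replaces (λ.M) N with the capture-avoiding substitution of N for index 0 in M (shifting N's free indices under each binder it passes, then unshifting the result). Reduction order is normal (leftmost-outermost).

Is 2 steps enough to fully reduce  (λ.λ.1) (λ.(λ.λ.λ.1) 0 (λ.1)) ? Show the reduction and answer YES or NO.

  start: (λ.λ.1) (λ.(λ.λ.λ.1) 0 (λ.1))
  [1] λ.λ.(λ.λ.λ.1) 0 (λ.1)
  [2] λ.λ.(λ.λ.1) (λ.1)

Answer: NO — after 2 steps the term is λ.λ.(λ.λ.1) (λ.1), not yet normal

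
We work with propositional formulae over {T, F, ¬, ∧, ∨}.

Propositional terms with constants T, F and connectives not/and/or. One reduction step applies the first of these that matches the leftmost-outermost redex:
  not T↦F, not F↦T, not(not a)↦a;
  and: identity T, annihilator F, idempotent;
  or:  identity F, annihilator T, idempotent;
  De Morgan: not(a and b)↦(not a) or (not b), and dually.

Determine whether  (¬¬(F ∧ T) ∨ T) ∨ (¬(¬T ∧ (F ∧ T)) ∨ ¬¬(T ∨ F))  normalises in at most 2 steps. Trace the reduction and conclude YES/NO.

  start: (¬¬(F ∧ T) ∨ T) ∨ (¬(¬T ∧ (F ∧ T)) ∨ ¬¬(T ∨ F))
  →1  T ∨ (¬(¬T ∧ (F ∧ T)) ∨ ¬¬(T ∨ F))
  →2  T

Answer: YES — reaches normal form T in 2 ≤ 2 steps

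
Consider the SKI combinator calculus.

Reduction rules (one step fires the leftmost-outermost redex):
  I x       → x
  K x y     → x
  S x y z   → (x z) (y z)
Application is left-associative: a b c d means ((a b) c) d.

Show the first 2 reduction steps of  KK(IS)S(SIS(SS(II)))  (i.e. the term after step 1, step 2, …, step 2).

  start: KK(IS)S(SIS(SS(II)))
  [1] KS(SIS(SS(II)))
  [2] S

Answer: after 2 steps: S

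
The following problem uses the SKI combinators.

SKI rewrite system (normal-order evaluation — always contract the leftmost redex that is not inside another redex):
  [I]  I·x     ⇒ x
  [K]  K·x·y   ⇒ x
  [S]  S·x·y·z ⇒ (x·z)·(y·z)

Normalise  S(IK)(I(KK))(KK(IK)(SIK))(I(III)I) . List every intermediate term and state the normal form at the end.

Answer: normal form = SIK  (in 5 steps)

Derivation:
  start: S(IK)(I(KK))(KK(IK)(SIK))(I(III)I)
  →1  IK(KK(IK)(SIK))(I(KK)(KK(IK)(SIK)))(I(III)I)
  →2  K(KK(IK)(SIK))(I(KK)(KK(IK)(SIK)))(I(III)I)
  →3  KK(IK)(SIK)(I(III)I)
  →4  K(SIK)(I(III)I)
  →5  SIK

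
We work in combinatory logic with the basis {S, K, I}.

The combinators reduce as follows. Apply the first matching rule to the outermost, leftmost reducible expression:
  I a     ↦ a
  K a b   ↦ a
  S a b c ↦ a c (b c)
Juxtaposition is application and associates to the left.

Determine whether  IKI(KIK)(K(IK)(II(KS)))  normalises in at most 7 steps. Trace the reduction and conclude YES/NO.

  start: IKI(KIK)(K(IK)(II(KS)))
  [1] KI(KIK)(K(IK)(II(KS)))
  [2] I(K(IK)(II(KS)))
  [3] K(IK)(II(KS))
  [4] IK
  [5] K

Answer: YES — reaches normal form K in 5 ≤ 7 steps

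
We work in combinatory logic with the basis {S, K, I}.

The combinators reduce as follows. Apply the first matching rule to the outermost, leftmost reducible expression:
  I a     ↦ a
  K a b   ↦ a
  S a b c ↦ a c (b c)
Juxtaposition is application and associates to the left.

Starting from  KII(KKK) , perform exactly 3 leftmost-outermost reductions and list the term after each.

Answer: after 3 steps: K

Derivation:
  start: KII(KKK)
  →1  I(KKK)
  →2  KKK
  →3  K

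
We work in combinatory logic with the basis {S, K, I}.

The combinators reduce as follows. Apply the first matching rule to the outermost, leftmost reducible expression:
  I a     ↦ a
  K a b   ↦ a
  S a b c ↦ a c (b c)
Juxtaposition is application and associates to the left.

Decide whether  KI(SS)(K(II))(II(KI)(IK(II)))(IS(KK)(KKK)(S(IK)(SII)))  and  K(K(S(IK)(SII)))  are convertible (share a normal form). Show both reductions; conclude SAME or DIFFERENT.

Answer: SAME — A ⇓ K(K(SK(SII))), B ⇓ K(K(SK(SII)))

Working:
Term A:
  start: KI(SS)(K(II))(II(KI)(IK(II)))(IS(KK)(KKK)(S(IK)(SII)))
  →1  I(K(II))(II(KI)(IK(II)))(IS(KK)(KKK)(S(IK)(SII)))
  →2  K(II)(II(KI)(IK(II)))(IS(KK)(KKK)(S(IK)(SII)))
  →3  II(IS(KK)(KKK)(S(IK)(SII)))
  →4  I(IS(KK)(KKK)(S(IK)(SII)))
  →5  IS(KK)(KKK)(S(IK)(SII))
  →6  S(KK)(KKK)(S(IK)(SII))
  →7  KK(S(IK)(SII))(KKK(S(IK)(SII)))
  →8  K(KKK(S(IK)(SII)))
  →9  K(K(S(IK)(SII)))
  →10  K(K(SK(SII)))

Term B:
  start: K(K(S(IK)(SII)))
  →1  K(K(SK(SII)))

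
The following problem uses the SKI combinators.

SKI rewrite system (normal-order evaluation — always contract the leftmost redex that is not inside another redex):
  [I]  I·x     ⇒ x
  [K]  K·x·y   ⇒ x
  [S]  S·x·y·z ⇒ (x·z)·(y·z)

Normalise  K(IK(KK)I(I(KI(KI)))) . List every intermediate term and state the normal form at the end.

Answer: normal form = KK  (in 3 steps)

Derivation:
  start: K(IK(KK)I(I(KI(KI))))
  step 1: K(K(KK)I(I(KI(KI))))
  step 2: K(KK(I(KI(KI))))
  step 3: KK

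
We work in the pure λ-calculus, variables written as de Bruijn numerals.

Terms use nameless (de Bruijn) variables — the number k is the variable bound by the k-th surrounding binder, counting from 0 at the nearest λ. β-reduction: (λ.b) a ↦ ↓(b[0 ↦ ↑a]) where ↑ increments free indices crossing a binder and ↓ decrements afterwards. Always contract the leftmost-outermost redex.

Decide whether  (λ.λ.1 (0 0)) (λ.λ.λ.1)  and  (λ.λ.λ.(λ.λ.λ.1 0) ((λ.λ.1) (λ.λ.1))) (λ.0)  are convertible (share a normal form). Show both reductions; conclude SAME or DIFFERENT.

Term A:
  start: (λ.λ.1 (0 0)) (λ.λ.λ.1)
  step 1: λ.(λ.λ.λ.1) (0 0)
  step 2: λ.λ.λ.1

Term B:
  start: (λ.λ.λ.(λ.λ.λ.1 0) ((λ.λ.1) (λ.λ.1))) (λ.0)
  step 1: λ.λ.(λ.λ.λ.1 0) ((λ.λ.1) (λ.λ.1))
  step 2: λ.λ.λ.λ.1 0

Answer: DIFFERENT — A ⇓ λ.λ.λ.1, B ⇓ λ.λ.λ.λ.1 0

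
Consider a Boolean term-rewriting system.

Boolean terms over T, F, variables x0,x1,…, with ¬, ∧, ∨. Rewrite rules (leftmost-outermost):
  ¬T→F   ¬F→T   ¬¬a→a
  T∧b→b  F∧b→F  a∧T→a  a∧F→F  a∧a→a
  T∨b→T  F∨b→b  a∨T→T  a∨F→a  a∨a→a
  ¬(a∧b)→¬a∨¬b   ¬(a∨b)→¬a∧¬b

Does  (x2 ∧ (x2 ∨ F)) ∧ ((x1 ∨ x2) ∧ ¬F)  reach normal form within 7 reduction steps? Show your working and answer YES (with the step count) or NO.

  start: (x2 ∧ (x2 ∨ F)) ∧ ((x1 ∨ x2) ∧ ¬F)
  →1  (x2 ∧ x2) ∧ ((x1 ∨ x2) ∧ ¬F)
  →2  x2 ∧ ((x1 ∨ x2) ∧ ¬F)
  →3  x2 ∧ ((x1 ∨ x2) ∧ T)
  →4  x2 ∧ (x1 ∨ x2)

Answer: YES — reaches normal form x2 ∧ (x1 ∨ x2) in 4 ≤ 7 steps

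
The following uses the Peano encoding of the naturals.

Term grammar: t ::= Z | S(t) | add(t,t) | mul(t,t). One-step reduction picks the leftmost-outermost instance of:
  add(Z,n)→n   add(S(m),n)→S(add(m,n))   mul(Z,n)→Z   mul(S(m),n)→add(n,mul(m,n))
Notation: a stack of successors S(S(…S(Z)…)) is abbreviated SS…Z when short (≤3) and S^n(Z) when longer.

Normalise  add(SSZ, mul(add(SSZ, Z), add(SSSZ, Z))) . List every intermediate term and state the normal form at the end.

  start: add(SSZ, mul(add(SSZ, Z), add(SSSZ, Z)))
  →1  S(add(SZ, mul(add(SSZ, Z), add(SSSZ, Z))))
  →2  S(S(add(Z, mul(add(SSZ, Z), add(SSSZ, Z)))))
  →3  S(S(mul(add(SSZ, Z), add(SSSZ, Z))))
  →4  S(S(mul(S(add(SZ, Z)), add(SSSZ, Z))))
  →5  S(S(add(add(SSSZ, Z), mul(add(SZ, Z), add(SSSZ, Z)))))
  →6  S(S(add(S(add(SSZ, Z)), mul(add(SZ, Z), add(SSSZ, Z)))))
  →7  S(S(S(add(add(SSZ, Z), mul(add(SZ, Z), add(SSSZ, Z))))))
  →8  S(S(S(add(S(add(SZ, Z)), mul(add(SZ, Z), add(SSSZ, Z))))))
  →9  S(S(S(S(add(add(SZ, Z), mul(add(SZ, Z), add(SSSZ, Z)))))))
  →10  S(S(S(S(add(S(add(Z, Z)), mul(add(SZ, Z), add(SSSZ, Z)))))))
  →11  S(S(S(S(S(add(add(Z, Z), mul(add(SZ, Z), add(SSSZ, Z))))))))
  →12  S(S(S(S(S(add(Z, mul(add(SZ, Z), add(SSSZ, Z))))))))
  →13  S(S(S(S(S(mul(add(SZ, Z), add(SSSZ, Z)))))))
  →14  S(S(S(S(S(mul(S(add(Z, Z)), add(SSSZ, Z)))))))
  →15  S(S(S(S(S(add(add(SSSZ, Z), mul(add(Z, Z), add(SSSZ, Z))))))))
  →16  S(S(S(S(S(add(S(add(SSZ, Z)), mul(add(Z, Z), add(SSSZ, Z))))))))
  →17  S(S(S(S(S(S(add(add(SSZ, Z), mul(add(Z, Z), add(SSSZ, Z)))))))))
  →18  S(S(S(S(S(S(add(S(add(SZ, Z)), mul(add(Z, Z), add(SSSZ, Z)))))))))
  →19  S(S(S(S(S(S(S(add(add(SZ, Z), mul(add(Z, Z), add(SSSZ, Z))))))))))
  →20  S(S(S(S(S(S(S(add(S(add(Z, Z)), mul(add(Z, Z), add(SSSZ, Z))))))))))
  →21  S(S(S(S(S(S(S(S(add(add(Z, Z), mul(add(Z, Z), add(SSSZ, Z)))))))))))
  →22  S(S(S(S(S(S(S(S(add(Z, mul(add(Z, Z), add(SSSZ, Z)))))))))))
  →23  S(S(S(S(S(S(S(S(mul(add(Z, Z), add(SSSZ, Z))))))))))
  →24  S(S(S(S(S(S(S(S(mul(Z, add(SSSZ, Z))))))))))
  →25  S^8(Z)

Answer: normal form = S^8(Z)  (in 25 steps)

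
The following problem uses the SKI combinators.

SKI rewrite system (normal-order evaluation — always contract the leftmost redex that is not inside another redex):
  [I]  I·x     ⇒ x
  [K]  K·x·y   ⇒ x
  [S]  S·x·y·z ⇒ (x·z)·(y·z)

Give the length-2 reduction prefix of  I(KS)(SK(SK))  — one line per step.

  start: I(KS)(SK(SK))
  step 1: KS(SK(SK))
  step 2: S

Answer: after 2 steps: S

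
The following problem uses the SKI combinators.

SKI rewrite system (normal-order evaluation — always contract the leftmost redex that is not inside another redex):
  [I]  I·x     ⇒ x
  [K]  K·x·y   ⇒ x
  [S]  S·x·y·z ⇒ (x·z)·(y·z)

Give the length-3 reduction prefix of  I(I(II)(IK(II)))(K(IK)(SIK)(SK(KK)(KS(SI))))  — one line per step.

Answer: after 3 steps: I(IK(II))(K(IK)(SIK)(SK(KK)(KS(SI))))

Reduction:
  start: I(I(II)(IK(II)))(K(IK)(SIK)(SK(KK)(KS(SI))))
  →1  I(II)(IK(II))(K(IK)(SIK)(SK(KK)(KS(SI))))
  →2  II(IK(II))(K(IK)(SIK)(SK(KK)(KS(SI))))
  →3  I(IK(II))(K(IK)(SIK)(SK(KK)(KS(SI))))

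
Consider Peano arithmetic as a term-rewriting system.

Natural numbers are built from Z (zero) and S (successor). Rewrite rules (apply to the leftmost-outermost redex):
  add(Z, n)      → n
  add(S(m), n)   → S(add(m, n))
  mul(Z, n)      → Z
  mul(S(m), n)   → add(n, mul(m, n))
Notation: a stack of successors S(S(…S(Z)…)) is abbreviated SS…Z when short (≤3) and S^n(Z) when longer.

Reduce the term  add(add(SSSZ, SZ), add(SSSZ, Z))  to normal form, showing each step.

  start: add(add(SSSZ, SZ), add(SSSZ, Z))
  step 1: add(S(add(SSZ, SZ)), add(SSSZ, Z))
  step 2: S(add(add(SSZ, SZ), add(SSSZ, Z)))
  step 3: S(add(S(add(SZ, SZ)), add(SSSZ, Z)))
  step 4: S(S(add(add(SZ, SZ), add(SSSZ, Z))))
  step 5: S(S(add(S(add(Z, SZ)), add(SSSZ, Z))))
  step 6: S(S(S(add(add(Z, SZ), add(SSSZ, Z)))))
  step 7: S(S(S(add(SZ, add(SSSZ, Z)))))
  step 8: S(S(S(S(add(Z, add(SSSZ, Z))))))
  step 9: S(S(S(S(add(SSSZ, Z)))))
  step 10: S(S(S(S(S(add(SSZ, Z))))))
  step 11: S(S(S(S(S(S(add(SZ, Z)))))))
  step 12: S(S(S(S(S(S(S(add(Z, Z))))))))
  step 13: S^7(Z)

Answer: normal form = S^7(Z)  (in 13 steps)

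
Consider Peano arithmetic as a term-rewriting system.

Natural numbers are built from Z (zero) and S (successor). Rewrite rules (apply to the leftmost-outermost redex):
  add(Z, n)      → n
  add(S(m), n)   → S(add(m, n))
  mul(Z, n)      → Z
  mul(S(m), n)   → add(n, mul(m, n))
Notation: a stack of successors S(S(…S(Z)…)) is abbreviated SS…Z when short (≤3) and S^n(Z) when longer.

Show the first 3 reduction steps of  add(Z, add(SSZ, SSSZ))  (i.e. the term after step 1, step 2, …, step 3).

Answer: after 3 steps: S(S(add(Z, SSSZ)))

Reduction:
  start: add(Z, add(SSZ, SSSZ))
  [1] add(SSZ, SSSZ)
  [2] S(add(SZ, SSSZ))
  [3] S(S(add(Z, SSSZ)))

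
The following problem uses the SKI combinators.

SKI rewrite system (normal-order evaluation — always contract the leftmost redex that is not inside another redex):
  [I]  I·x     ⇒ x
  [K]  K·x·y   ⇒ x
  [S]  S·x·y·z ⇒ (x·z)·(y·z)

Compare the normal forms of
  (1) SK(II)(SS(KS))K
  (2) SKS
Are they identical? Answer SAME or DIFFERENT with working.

Term A:
  start: SK(II)(SS(KS))K
  [1] K(SS(KS))(II(SS(KS)))K
  [2] SS(KS)K
  [3] SK(KSK)
  [4] SKS

Term B:
  start: SKS

Answer: SAME — A ⇓ SKS, B ⇓ SKS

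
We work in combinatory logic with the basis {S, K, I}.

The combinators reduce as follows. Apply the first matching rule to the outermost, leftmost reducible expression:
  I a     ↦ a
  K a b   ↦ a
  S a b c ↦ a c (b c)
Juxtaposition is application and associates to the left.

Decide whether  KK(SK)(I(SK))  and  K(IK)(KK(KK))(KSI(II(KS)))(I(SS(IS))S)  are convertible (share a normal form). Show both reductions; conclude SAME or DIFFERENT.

Answer: DIFFERENT — A ⇓ K(SK), B ⇓ S(KS)

Working:
Term A:
  start: KK(SK)(I(SK))
  step 1: K(I(SK))
  step 2: K(SK)

Term B:
  start: K(IK)(KK(KK))(KSI(II(KS)))(I(SS(IS))S)
  step 1: IK(KSI(II(KS)))(I(SS(IS))S)
  step 2: K(KSI(II(KS)))(I(SS(IS))S)
  step 3: KSI(II(KS))
  step 4: S(II(KS))
  step 5: S(I(KS))
  step 6: S(KS)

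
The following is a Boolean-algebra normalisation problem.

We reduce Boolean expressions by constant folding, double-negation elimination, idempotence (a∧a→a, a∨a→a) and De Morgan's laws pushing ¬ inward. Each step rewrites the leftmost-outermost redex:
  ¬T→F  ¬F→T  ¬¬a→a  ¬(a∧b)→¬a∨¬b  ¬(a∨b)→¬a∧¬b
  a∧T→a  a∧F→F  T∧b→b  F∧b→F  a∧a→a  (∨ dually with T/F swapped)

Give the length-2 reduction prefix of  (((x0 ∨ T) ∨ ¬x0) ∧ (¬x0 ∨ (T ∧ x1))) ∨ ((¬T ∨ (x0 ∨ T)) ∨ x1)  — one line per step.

  start: (((x0 ∨ T) ∨ ¬x0) ∧ (¬x0 ∨ (T ∧ x1))) ∨ ((¬T ∨ (x0 ∨ T)) ∨ x1)
  →1  ((T ∨ ¬x0) ∧ (¬x0 ∨ (T ∧ x1))) ∨ ((¬T ∨ (x0 ∨ T)) ∨ x1)
  →2  (T ∧ (¬x0 ∨ (T ∧ x1))) ∨ ((¬T ∨ (x0 ∨ T)) ∨ x1)

Answer: after 2 steps: (T ∧ (¬x0 ∨ (T ∧ x1))) ∨ ((¬T ∨ (x0 ∨ T)) ∨ x1)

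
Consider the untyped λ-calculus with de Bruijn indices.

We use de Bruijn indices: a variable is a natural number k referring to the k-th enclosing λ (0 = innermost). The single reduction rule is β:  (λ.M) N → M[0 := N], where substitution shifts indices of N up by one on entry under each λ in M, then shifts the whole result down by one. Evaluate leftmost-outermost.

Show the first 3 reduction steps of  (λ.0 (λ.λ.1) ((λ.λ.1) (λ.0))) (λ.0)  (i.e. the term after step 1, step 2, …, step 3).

Answer: after 3 steps: λ.(λ.λ.1) (λ.0)

Reduction:
  start: (λ.0 (λ.λ.1) ((λ.λ.1) (λ.0))) (λ.0)
  →1  (λ.0) (λ.λ.1) ((λ.λ.1) (λ.0))
  →2  (λ.λ.1) ((λ.λ.1) (λ.0))
  →3  λ.(λ.λ.1) (λ.0)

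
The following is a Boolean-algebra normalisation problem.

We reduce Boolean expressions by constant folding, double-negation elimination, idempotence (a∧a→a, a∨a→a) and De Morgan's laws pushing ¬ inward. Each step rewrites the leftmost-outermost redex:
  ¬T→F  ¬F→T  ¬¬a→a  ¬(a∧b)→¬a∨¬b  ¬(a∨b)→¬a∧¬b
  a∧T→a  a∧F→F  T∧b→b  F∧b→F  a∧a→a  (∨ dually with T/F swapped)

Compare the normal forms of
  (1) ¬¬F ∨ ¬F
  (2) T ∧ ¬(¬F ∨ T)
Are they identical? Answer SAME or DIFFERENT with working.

Term A:
  start: ¬¬F ∨ ¬F
  step 1: F ∨ ¬F
  step 2: ¬F
  step 3: T

Term B:
  start: T ∧ ¬(¬F ∨ T)
  step 1: ¬(¬F ∨ T)
  step 2: ¬¬F ∧ ¬T
  step 3: F ∧ ¬T
  step 4: F

Answer: DIFFERENT — A ⇓ T, B ⇓ F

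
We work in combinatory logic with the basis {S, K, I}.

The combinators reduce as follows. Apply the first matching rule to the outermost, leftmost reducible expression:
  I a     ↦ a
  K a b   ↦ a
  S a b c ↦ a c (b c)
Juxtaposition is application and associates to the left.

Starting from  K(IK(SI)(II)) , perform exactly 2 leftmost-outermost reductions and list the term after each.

Answer: after 2 steps: K(SI)

Working:
  start: K(IK(SI)(II))
  step 1: K(K(SI)(II))
  step 2: K(SI)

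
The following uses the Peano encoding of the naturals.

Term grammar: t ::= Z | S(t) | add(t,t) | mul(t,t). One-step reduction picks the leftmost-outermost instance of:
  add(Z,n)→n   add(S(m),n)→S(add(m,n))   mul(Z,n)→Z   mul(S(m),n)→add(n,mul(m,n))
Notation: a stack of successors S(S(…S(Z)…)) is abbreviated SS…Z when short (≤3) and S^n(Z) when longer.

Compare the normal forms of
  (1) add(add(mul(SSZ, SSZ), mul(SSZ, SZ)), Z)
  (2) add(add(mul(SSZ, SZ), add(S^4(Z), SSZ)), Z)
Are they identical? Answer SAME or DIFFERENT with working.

Term A:
  start: add(add(mul(SSZ, SSZ), mul(SSZ, SZ)), Z)
  →1  add(add(add(SSZ, mul(SZ, SSZ)), mul(SSZ, SZ)), Z)
  →2  add(add(S(add(SZ, mul(SZ, SSZ))), mul(SSZ, SZ)), Z)
  →3  add(S(add(add(SZ, mul(SZ, SSZ)), mul(SSZ, SZ))), Z)
  →4  S(add(add(add(SZ, mul(SZ, SSZ)), mul(SSZ, SZ)), Z))
  →5  S(add(add(S(add(Z, mul(SZ, SSZ))), mul(SSZ, SZ)), Z))
  →6  S(add(S(add(add(Z, mul(SZ, SSZ)), mul(SSZ, SZ))), Z))
  →7  S(S(add(add(add(Z, mul(SZ, SSZ)), mul(SSZ, SZ)), Z)))
  →8  S(S(add(add(mul(SZ, SSZ), mul(SSZ, SZ)), Z)))
  →9  S(S(add(add(add(SSZ, mul(Z, SSZ)), mul(SSZ, SZ)), Z)))
  →10  S(S(add(add(S(add(SZ, mul(Z, SSZ))), mul(SSZ, SZ)), Z)))
  →11  S(S(add(S(add(add(SZ, mul(Z, SSZ)), mul(SSZ, SZ))), Z)))
  →12  S(S(S(add(add(add(SZ, mul(Z, SSZ)), mul(SSZ, SZ)), Z))))
  →13  S(S(S(add(add(S(add(Z, mul(Z, SSZ))), mul(SSZ, SZ)), Z))))
  →14  S(S(S(add(S(add(add(Z, mul(Z, SSZ)), mul(SSZ, SZ))), Z))))
  →15  S(S(S(S(add(add(add(Z, mul(Z, SSZ)), mul(SSZ, SZ)), Z)))))
  →16  S(S(S(S(add(add(mul(Z, SSZ), mul(SSZ, SZ)), Z)))))
  →17  S(S(S(S(add(add(Z, mul(SSZ, SZ)), Z)))))
  →18  S(S(S(S(add(mul(SSZ, SZ), Z)))))
  →19  S(S(S(S(add(add(SZ, mul(SZ, SZ)), Z)))))
  →20  S(S(S(S(add(S(add(Z, mul(SZ, SZ))), Z)))))
  →21  S(S(S(S(S(add(add(Z, mul(SZ, SZ)), Z))))))
  →22  S(S(S(S(S(add(mul(SZ, SZ), Z))))))
  →23  S(S(S(S(S(add(add(SZ, mul(Z, SZ)), Z))))))
  →24  S(S(S(S(S(add(S(add(Z, mul(Z, SZ))), Z))))))
  →25  S(S(S(S(S(S(add(add(Z, mul(Z, SZ)), Z)))))))
  →26  S(S(S(S(S(S(add(mul(Z, SZ), Z)))))))
  →27  S(S(S(S(S(S(add(Z, Z)))))))
  →28  S^6(Z)

Term B:
  start: add(add(mul(SSZ, SZ), add(S^4(Z), SSZ)), Z)
  →1  add(add(add(SZ, mul(SZ, SZ)), add(S^4(Z), SSZ)), Z)
  →2  add(add(S(add(Z, mul(SZ, SZ))), add(S^4(Z), SSZ)), Z)
  →3  add(S(add(add(Z, mul(SZ, SZ)), add(S^4(Z), SSZ))), Z)
  →4  S(add(add(add(Z, mul(SZ, SZ)), add(S^4(Z), SSZ)), Z))
  →5  S(add(add(mul(SZ, SZ), add(S^4(Z), SSZ)), Z))
  →6  S(add(add(add(SZ, mul(Z, SZ)), add(S^4(Z), SSZ)), Z))
  →7  S(add(add(S(add(Z, mul(Z, SZ))), add(S^4(Z), SSZ)), Z))
  →8  S(add(S(add(add(Z, mul(Z, SZ)), add(S^4(Z), SSZ))), Z))
  →9  S(S(add(add(add(Z, mul(Z, SZ)), add(S^4(Z), SSZ)), Z)))
  →10  S(S(add(add(mul(Z, SZ), add(S^4(Z), SSZ)), Z)))
  →11  S(S(add(add(Z, add(S^4(Z), SSZ)), Z)))
  →12  S(S(add(add(S^4(Z), SSZ), Z)))
  →13  S(S(add(S(add(SSSZ, SSZ)), Z)))
  →14  S(S(S(add(add(SSSZ, SSZ), Z))))
  →15  S(S(S(add(S(add(SSZ, SSZ)), Z))))
  →16  S(S(S(S(add(add(SSZ, SSZ), Z)))))
  →17  S(S(S(S(add(S(add(SZ, SSZ)), Z)))))
  →18  S(S(S(S(S(add(add(SZ, SSZ), Z))))))
  →19  S(S(S(S(S(add(S(add(Z, SSZ)), Z))))))
  →20  S(S(S(S(S(S(add(add(Z, SSZ), Z)))))))
  →21  S(S(S(S(S(S(add(SSZ, Z)))))))
  →22  S(S(S(S(S(S(S(add(SZ, Z))))))))
  →23  S(S(S(S(S(S(S(S(add(Z, Z)))))))))
  →24  S^8(Z)

Answer: DIFFERENT — A ⇓ S^6(Z), B ⇓ S^8(Z)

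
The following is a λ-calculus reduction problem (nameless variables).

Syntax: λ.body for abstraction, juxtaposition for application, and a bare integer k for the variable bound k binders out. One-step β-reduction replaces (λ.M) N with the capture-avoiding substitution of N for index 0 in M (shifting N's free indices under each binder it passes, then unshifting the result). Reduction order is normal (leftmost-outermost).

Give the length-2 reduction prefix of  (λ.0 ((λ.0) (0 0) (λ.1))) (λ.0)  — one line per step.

Answer: after 2 steps: (λ.0) ((λ.0) (λ.0)) (λ.λ.0)

Derivation:
  start: (λ.0 ((λ.0) (0 0) (λ.1))) (λ.0)
  [1] (λ.0) ((λ.0) ((λ.0) (λ.0)) (λ.λ.0))
  [2] (λ.0) ((λ.0) (λ.0)) (λ.λ.0)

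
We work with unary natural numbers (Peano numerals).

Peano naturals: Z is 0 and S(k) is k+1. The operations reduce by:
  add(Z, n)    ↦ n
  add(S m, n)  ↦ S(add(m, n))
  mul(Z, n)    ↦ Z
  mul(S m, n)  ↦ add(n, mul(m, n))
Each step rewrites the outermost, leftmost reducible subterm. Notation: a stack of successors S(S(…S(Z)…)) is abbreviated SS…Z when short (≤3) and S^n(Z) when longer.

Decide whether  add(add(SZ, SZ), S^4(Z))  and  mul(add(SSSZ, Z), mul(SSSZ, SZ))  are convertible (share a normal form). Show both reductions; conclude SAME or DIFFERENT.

Answer: DIFFERENT — A ⇓ S^6(Z), B ⇓ S^9(Z)

Reduction:
Term A:
  start: add(add(SZ, SZ), S^4(Z))
  →1  add(S(add(Z, SZ)), S^4(Z))
  →2  S(add(add(Z, SZ), S^4(Z)))
  →3  S(add(SZ, S^4(Z)))
  →4  S(S(add(Z, S^4(Z))))
  →5  S^6(Z)

Term B:
  start: mul(add(SSSZ, Z), mul(SSSZ, SZ))
  →1  mul(S(add(SSZ, Z)), mul(SSSZ, SZ))
  →2  add(mul(SSSZ, SZ), mul(add(SSZ, Z), mul(SSSZ, SZ)))
  →3  add(add(SZ, mul(SSZ, SZ)), mul(add(SSZ, Z), mul(SSSZ, SZ)))
  →4  add(S(add(Z, mul(SSZ, SZ))), mul(add(SSZ, Z), mul(SSSZ, SZ)))
  →5  S(add(add(Z, mul(SSZ, SZ)), mul(add(SSZ, Z), mul(SSSZ, SZ))))
  →6  S(add(mul(SSZ, SZ), mul(add(SSZ, Z), mul(SSSZ, SZ))))
  →7  S(add(add(SZ, mul(SZ, SZ)), mul(add(SSZ, Z), mul(SSSZ, SZ))))
  →8  S(add(S(add(Z, mul(SZ, SZ))), mul(add(SSZ, Z), mul(SSSZ, SZ))))
  →9  S(S(add(add(Z, mul(SZ, SZ)), mul(add(SSZ, Z), mul(SSSZ, SZ)))))
  →10  S(S(add(mul(SZ, SZ), mul(add(SSZ, Z), mul(SSSZ, SZ)))))
  →11  S(S(add(add(SZ, mul(Z, SZ)), mul(add(SSZ, Z), mul(SSSZ, SZ)))))
  →12  S(S(add(S(add(Z, mul(Z, SZ))), mul(add(SSZ, Z), mul(SSSZ, SZ)))))
  →13  S(S(S(add(add(Z, mul(Z, SZ)), mul(add(SSZ, Z), mul(SSSZ, SZ))))))
  →14  S(S(S(add(mul(Z, SZ), mul(add(SSZ, Z), mul(SSSZ, SZ))))))
  →15  S(S(S(add(Z, mul(add(SSZ, Z), mul(SSSZ, SZ))))))
  →16  S(S(S(mul(add(SSZ, Z), mul(SSSZ, SZ)))))
  →17  S(S(S(mul(S(add(SZ, Z)), mul(SSSZ, SZ)))))
  →18  S(S(S(add(mul(SSSZ, SZ), mul(add(SZ, Z), mul(SSSZ, SZ))))))
  →19  S(S(S(add(add(SZ, mul(SSZ, SZ)), mul(add(SZ, Z), mul(SSSZ, SZ))))))
  →20  S(S(S(add(S(add(Z, mul(SSZ, SZ))), mul(add(SZ, Z), mul(SSSZ, SZ))))))
  →21  S(S(S(S(add(add(Z, mul(SSZ, SZ)), mul(add(SZ, Z), mul(SSSZ, SZ)))))))
  →22  S(S(S(S(add(mul(SSZ, SZ), mul(add(SZ, Z), mul(SSSZ, SZ)))))))
  →23  S(S(S(S(add(add(SZ, mul(SZ, SZ)), mul(add(SZ, Z), mul(SSSZ, SZ)))))))
  →24  S(S(S(S(add(S(add(Z, mul(SZ, SZ))), mul(add(SZ, Z), mul(SSSZ, SZ)))))))
  →25  S(S(S(S(S(add(add(Z, mul(SZ, SZ)), mul(add(SZ, Z), mul(SSSZ, SZ))))))))
  →26  S(S(S(S(S(add(mul(SZ, SZ), mul(add(SZ, Z), mul(SSSZ, SZ))))))))
  →27  S(S(S(S(S(add(add(SZ, mul(Z, SZ)), mul(add(SZ, Z), mul(SSSZ, SZ))))))))
  →28  S(S(S(S(S(add(S(add(Z, mul(Z, SZ))), mul(add(SZ, Z), mul(SSSZ, SZ))))))))
  →29  S(S(S(S(S(S(add(add(Z, mul(Z, SZ)), mul(add(SZ, Z), mul(SSSZ, SZ)))))))))
  →30  S(S(S(S(S(S(add(mul(Z, SZ), mul(add(SZ, Z), mul(SSSZ, SZ)))))))))
  →31  S(S(S(S(S(S(add(Z, mul(add(SZ, Z), mul(SSSZ, SZ)))))))))
  →32  S(S(S(S(S(S(mul(add(SZ, Z), mul(SSSZ, SZ))))))))
  →33  S(S(S(S(S(S(mul(S(add(Z, Z)), mul(SSSZ, SZ))))))))
  →34  S(S(S(S(S(S(add(mul(SSSZ, SZ), mul(add(Z, Z), mul(SSSZ, SZ)))))))))
  →35  S(S(S(S(S(S(add(add(SZ, mul(SSZ, SZ)), mul(add(Z, Z), mul(SSSZ, SZ)))))))))
  →36  S(S(S(S(S(S(add(S(add(Z, mul(SSZ, SZ))), mul(add(Z, Z), mul(SSSZ, SZ)))))))))
  →37  S(S(S(S(S(S(S(add(add(Z, mul(SSZ, SZ)), mul(add(Z, Z), mul(SSSZ, SZ))))))))))
  →38  S(S(S(S(S(S(S(add(mul(SSZ, SZ), mul(add(Z, Z), mul(SSSZ, SZ))))))))))
  →39  S(S(S(S(S(S(S(add(add(SZ, mul(SZ, SZ)), mul(add(Z, Z), mul(SSSZ, SZ))))))))))
  →40  S(S(S(S(S(S(S(add(S(add(Z, mul(SZ, SZ))), mul(add(Z, Z), mul(SSSZ, SZ))))))))))
  →41  S(S(S(S(S(S(S(S(add(add(Z, mul(SZ, SZ)), mul(add(Z, Z), mul(SSSZ, SZ)))))))))))
  →42  S(S(S(S(S(S(S(S(add(mul(SZ, SZ), mul(add(Z, Z), mul(SSSZ, SZ)))))))))))
  →43  S(S(S(S(S(S(S(S(add(add(SZ, mul(Z, SZ)), mul(add(Z, Z), mul(SSSZ, SZ)))))))))))
  →44  S(S(S(S(S(S(S(S(add(S(add(Z, mul(Z, SZ))), mul(add(Z, Z), mul(SSSZ, SZ)))))))))))
  →45  S(S(S(S(S(S(S(S(S(add(add(Z, mul(Z, SZ)), mul(add(Z, Z), mul(SSSZ, SZ))))))))))))
  →46  S(S(S(S(S(S(S(S(S(add(mul(Z, SZ), mul(add(Z, Z), mul(SSSZ, SZ))))))))))))
  →47  S(S(S(S(S(S(S(S(S(add(Z, mul(add(Z, Z), mul(SSSZ, SZ))))))))))))
  →48  S(S(S(S(S(S(S(S(S(mul(add(Z, Z), mul(SSSZ, SZ)))))))))))
  →49  S(S(S(S(S(S(S(S(S(mul(Z, mul(SSSZ, SZ)))))))))))
  →50  S^9(Z)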